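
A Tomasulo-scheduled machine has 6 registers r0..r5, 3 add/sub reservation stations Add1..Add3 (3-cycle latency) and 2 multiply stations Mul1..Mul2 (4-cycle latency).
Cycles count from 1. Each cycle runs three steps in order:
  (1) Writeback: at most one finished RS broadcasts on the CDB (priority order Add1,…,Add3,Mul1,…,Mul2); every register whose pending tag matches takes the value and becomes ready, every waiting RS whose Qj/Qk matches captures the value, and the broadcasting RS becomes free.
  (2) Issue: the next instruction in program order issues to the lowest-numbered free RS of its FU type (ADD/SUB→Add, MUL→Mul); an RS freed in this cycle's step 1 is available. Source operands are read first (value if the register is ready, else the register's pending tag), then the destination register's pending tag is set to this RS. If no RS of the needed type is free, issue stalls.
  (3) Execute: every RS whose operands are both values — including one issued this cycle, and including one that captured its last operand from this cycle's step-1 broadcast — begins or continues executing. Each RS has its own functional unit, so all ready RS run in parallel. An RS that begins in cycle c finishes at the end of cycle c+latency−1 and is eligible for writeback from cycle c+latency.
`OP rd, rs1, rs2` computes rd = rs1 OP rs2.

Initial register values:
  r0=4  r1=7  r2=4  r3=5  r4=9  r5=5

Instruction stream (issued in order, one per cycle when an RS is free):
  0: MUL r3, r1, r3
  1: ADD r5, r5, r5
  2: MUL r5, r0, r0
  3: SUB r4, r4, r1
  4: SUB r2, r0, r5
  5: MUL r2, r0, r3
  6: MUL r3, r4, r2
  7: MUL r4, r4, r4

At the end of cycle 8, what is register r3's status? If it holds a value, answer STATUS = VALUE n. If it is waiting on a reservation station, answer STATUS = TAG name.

STATUS = TAG Mul2

cycle 1: issue MUL r3<-Mul1 // r0:4,r1:7,r2:4,r3:Mul1,r4:9,r5:5
cycle 2: issue ADD r5<-Add1 // r0:4,r1:7,r2:4,r3:Mul1,r4:9,r5:Add1
cycle 3: issue MUL r5<-Mul2 // r0:4,r1:7,r2:4,r3:Mul1,r4:9,r5:Mul2
cycle 4: issue SUB r4<-Add2 // r0:4,r1:7,r2:4,r3:Mul1,r4:Add2,r5:Mul2
cycle 5: CDB Add1=10; issue SUB r2<-Add1 // r0:4,r1:7,r2:Add1,r3:Mul1,r4:Add2,r5:Mul2
cycle 6: CDB Mul1=35; issue MUL r2<-Mul1 // r0:4,r1:7,r2:Mul1,r3:35,r4:Add2,r5:Mul2
cycle 7: CDB Add2=2; stall // r0:4,r1:7,r2:Mul1,r3:35,r4:2,r5:Mul2
cycle 8: CDB Mul2=16; issue MUL r3<-Mul2 // r0:4,r1:7,r2:Mul1,r3:Mul2,r4:2,r5:16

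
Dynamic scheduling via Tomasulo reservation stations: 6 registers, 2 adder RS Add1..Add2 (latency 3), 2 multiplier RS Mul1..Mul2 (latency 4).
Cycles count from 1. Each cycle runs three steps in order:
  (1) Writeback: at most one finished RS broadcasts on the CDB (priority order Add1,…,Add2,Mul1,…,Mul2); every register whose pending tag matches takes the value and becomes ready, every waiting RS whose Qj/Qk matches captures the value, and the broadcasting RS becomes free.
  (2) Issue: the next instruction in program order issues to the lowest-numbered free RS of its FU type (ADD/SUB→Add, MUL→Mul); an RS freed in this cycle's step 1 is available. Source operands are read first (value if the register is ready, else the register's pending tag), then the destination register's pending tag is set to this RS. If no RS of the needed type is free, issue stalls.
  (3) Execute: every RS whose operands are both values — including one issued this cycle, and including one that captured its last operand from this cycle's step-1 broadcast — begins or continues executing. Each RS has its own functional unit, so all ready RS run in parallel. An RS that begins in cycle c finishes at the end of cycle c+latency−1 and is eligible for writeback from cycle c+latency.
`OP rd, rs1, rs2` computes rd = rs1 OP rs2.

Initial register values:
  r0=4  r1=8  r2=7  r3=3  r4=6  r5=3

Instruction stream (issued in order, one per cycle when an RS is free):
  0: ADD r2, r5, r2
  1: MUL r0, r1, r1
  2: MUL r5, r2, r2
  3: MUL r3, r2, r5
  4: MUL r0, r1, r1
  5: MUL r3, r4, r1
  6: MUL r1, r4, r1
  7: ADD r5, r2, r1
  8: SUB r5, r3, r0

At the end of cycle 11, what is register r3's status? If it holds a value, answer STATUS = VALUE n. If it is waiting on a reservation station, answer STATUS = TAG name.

STATUS = TAG Mul1

cycle 1: issue ADD r2<-Add1 // r0:4,r1:8,r2:Add1,r3:3,r4:6,r5:3
cycle 2: issue MUL r0<-Mul1 // r0:Mul1,r1:8,r2:Add1,r3:3,r4:6,r5:3
cycle 3: issue MUL r5<-Mul2 // r0:Mul1,r1:8,r2:Add1,r3:3,r4:6,r5:Mul2
cycle 4: CDB Add1=10; stall // r0:Mul1,r1:8,r2:10,r3:3,r4:6,r5:Mul2
cycle 5: stall // r0:Mul1,r1:8,r2:10,r3:3,r4:6,r5:Mul2
cycle 6: CDB Mul1=64; issue MUL r3<-Mul1 // r0:64,r1:8,r2:10,r3:Mul1,r4:6,r5:Mul2
cycle 7: stall // r0:64,r1:8,r2:10,r3:Mul1,r4:6,r5:Mul2
cycle 8: CDB Mul2=100; issue MUL r0<-Mul2 // r0:Mul2,r1:8,r2:10,r3:Mul1,r4:6,r5:100
cycle 9: stall // r0:Mul2,r1:8,r2:10,r3:Mul1,r4:6,r5:100
cycle 10: stall // r0:Mul2,r1:8,r2:10,r3:Mul1,r4:6,r5:100
cycle 11: stall // r0:Mul2,r1:8,r2:10,r3:Mul1,r4:6,r5:100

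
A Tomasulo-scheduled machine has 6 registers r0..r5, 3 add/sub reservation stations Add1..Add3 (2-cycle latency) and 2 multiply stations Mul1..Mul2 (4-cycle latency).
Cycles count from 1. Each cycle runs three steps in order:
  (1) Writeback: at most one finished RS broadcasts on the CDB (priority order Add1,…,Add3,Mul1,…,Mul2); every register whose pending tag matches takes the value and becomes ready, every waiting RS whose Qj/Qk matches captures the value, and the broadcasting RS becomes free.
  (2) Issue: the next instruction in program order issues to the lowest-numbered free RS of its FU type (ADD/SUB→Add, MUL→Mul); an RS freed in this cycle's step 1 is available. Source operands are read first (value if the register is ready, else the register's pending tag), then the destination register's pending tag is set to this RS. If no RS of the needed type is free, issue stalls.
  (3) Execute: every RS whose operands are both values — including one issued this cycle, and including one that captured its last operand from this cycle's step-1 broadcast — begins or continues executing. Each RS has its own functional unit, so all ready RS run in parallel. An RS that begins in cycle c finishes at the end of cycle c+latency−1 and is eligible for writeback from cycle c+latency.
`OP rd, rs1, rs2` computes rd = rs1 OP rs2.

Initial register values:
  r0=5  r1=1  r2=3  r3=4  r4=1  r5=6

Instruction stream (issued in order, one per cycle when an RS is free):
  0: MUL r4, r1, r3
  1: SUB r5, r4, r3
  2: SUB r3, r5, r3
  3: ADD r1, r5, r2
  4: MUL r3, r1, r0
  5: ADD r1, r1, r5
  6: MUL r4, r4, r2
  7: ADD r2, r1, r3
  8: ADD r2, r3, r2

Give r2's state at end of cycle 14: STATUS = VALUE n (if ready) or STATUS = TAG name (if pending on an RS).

STATUS = TAG Add3

  c1: issue MUL r4<-Mul1  regs: r0:5,r1:1,r2:3,r3:4,r4:Mul1,r5:6
  c2: issue SUB r5<-Add1  regs: r0:5,r1:1,r2:3,r3:4,r4:Mul1,r5:Add1
  c3: issue SUB r3<-Add2  regs: r0:5,r1:1,r2:3,r3:Add2,r4:Mul1,r5:Add1
  c4: issue ADD r1<-Add3  regs: r0:5,r1:Add3,r2:3,r3:Add2,r4:Mul1,r5:Add1
  c5: CDB Mul1=4; issue MUL r3<-Mul1  regs: r0:5,r1:Add3,r2:3,r3:Mul1,r4:4,r5:Add1
  c6: stall  regs: r0:5,r1:Add3,r2:3,r3:Mul1,r4:4,r5:Add1
  c7: CDB Add1=0; issue ADD r1<-Add1  regs: r0:5,r1:Add1,r2:3,r3:Mul1,r4:4,r5:0
  c8: issue MUL r4<-Mul2  regs: r0:5,r1:Add1,r2:3,r3:Mul1,r4:Mul2,r5:0
  c9: CDB Add2=-4; issue ADD r2<-Add2  regs: r0:5,r1:Add1,r2:Add2,r3:Mul1,r4:Mul2,r5:0
  c10: CDB Add3=3; issue ADD r2<-Add3  regs: r0:5,r1:Add1,r2:Add3,r3:Mul1,r4:Mul2,r5:0
  c11: -  regs: r0:5,r1:Add1,r2:Add3,r3:Mul1,r4:Mul2,r5:0
  c12: CDB Add1=3  regs: r0:5,r1:3,r2:Add3,r3:Mul1,r4:Mul2,r5:0
  c13: CDB Mul2=12  regs: r0:5,r1:3,r2:Add3,r3:Mul1,r4:12,r5:0
  c14: CDB Mul1=15  regs: r0:5,r1:3,r2:Add3,r3:15,r4:12,r5:0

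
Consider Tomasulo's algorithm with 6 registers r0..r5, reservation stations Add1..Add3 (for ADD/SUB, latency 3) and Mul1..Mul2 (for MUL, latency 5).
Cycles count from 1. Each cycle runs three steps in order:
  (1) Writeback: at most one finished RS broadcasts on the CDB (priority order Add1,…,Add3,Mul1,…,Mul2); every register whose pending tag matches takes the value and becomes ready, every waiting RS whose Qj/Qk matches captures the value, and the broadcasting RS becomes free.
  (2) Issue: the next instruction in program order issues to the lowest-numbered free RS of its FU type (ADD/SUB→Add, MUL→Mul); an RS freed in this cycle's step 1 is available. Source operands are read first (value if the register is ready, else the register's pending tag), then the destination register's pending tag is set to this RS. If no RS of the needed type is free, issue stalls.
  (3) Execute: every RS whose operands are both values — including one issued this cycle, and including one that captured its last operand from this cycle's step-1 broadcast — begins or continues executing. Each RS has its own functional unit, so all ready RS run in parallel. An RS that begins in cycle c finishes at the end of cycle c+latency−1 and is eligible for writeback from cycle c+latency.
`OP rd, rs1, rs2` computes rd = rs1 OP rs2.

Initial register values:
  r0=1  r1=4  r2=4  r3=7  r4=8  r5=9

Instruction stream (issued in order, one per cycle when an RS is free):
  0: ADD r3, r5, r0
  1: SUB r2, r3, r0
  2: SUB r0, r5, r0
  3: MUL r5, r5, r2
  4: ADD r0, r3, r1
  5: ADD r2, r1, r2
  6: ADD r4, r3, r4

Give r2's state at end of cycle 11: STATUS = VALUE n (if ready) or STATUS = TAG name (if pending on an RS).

STATUS = VALUE 13

cycle 1: issue ADD r3<-Add1 // r0:1,r1:4,r2:4,r3:Add1,r4:8,r5:9
cycle 2: issue SUB r2<-Add2 // r0:1,r1:4,r2:Add2,r3:Add1,r4:8,r5:9
cycle 3: issue SUB r0<-Add3 // r0:Add3,r1:4,r2:Add2,r3:Add1,r4:8,r5:9
cycle 4: CDB Add1=10; issue MUL r5<-Mul1 // r0:Add3,r1:4,r2:Add2,r3:10,r4:8,r5:Mul1
cycle 5: issue ADD r0<-Add1 // r0:Add1,r1:4,r2:Add2,r3:10,r4:8,r5:Mul1
cycle 6: CDB Add3=8; issue ADD r2<-Add3 // r0:Add1,r1:4,r2:Add3,r3:10,r4:8,r5:Mul1
cycle 7: CDB Add2=9; issue ADD r4<-Add2 // r0:Add1,r1:4,r2:Add3,r3:10,r4:Add2,r5:Mul1
cycle 8: CDB Add1=14 // r0:14,r1:4,r2:Add3,r3:10,r4:Add2,r5:Mul1
cycle 9: - // r0:14,r1:4,r2:Add3,r3:10,r4:Add2,r5:Mul1
cycle 10: CDB Add2=18 // r0:14,r1:4,r2:Add3,r3:10,r4:18,r5:Mul1
cycle 11: CDB Add3=13 // r0:14,r1:4,r2:13,r3:10,r4:18,r5:Mul1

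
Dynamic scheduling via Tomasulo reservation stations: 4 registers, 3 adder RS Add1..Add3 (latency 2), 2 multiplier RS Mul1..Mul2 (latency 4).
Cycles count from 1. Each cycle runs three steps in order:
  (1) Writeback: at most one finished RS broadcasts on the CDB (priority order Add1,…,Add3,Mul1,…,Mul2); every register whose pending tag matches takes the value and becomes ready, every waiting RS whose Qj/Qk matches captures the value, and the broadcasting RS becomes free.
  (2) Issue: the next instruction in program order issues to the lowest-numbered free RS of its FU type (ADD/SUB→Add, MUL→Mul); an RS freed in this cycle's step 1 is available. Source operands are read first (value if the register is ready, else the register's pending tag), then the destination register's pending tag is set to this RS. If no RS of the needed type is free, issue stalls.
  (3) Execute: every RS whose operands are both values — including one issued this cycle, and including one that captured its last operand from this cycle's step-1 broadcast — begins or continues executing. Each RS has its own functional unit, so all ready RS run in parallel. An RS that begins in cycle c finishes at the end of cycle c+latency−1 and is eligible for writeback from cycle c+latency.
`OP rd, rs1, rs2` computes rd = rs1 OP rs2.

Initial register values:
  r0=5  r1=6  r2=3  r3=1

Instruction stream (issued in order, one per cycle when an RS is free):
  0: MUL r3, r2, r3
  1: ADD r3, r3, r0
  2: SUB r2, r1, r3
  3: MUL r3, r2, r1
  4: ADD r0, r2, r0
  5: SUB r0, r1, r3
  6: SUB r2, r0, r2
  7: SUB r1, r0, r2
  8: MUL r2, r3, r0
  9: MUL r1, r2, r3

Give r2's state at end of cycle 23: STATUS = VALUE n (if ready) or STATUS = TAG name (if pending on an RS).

STATUS = VALUE -216

  c1: issue MUL r3<-Mul1  regs: r0:5,r1:6,r2:3,r3:Mul1
  c2: issue ADD r3<-Add1  regs: r0:5,r1:6,r2:3,r3:Add1
  c3: issue SUB r2<-Add2  regs: r0:5,r1:6,r2:Add2,r3:Add1
  c4: issue MUL r3<-Mul2  regs: r0:5,r1:6,r2:Add2,r3:Mul2
  c5: CDB Mul1=3; issue ADD r0<-Add3  regs: r0:Add3,r1:6,r2:Add2,r3:Mul2
  c6: stall  regs: r0:Add3,r1:6,r2:Add2,r3:Mul2
  c7: CDB Add1=8; issue SUB r0<-Add1  regs: r0:Add1,r1:6,r2:Add2,r3:Mul2
  c8: stall  regs: r0:Add1,r1:6,r2:Add2,r3:Mul2
  c9: CDB Add2=-2; issue SUB r2<-Add2  regs: r0:Add1,r1:6,r2:Add2,r3:Mul2
  c10: stall  regs: r0:Add1,r1:6,r2:Add2,r3:Mul2
  c11: CDB Add3=3; issue SUB r1<-Add3  regs: r0:Add1,r1:Add3,r2:Add2,r3:Mul2
  c12: issue MUL r2<-Mul1  regs: r0:Add1,r1:Add3,r2:Mul1,r3:Mul2
  c13: CDB Mul2=-12; issue MUL r1<-Mul2  regs: r0:Add1,r1:Mul2,r2:Mul1,r3:-12
  c14: -  regs: r0:Add1,r1:Mul2,r2:Mul1,r3:-12
  c15: CDB Add1=18  regs: r0:18,r1:Mul2,r2:Mul1,r3:-12
  c16: -  regs: r0:18,r1:Mul2,r2:Mul1,r3:-12
  c17: CDB Add2=20  regs: r0:18,r1:Mul2,r2:Mul1,r3:-12
  c18: -  regs: r0:18,r1:Mul2,r2:Mul1,r3:-12
  c19: CDB Add3=-2  regs: r0:18,r1:Mul2,r2:Mul1,r3:-12
  c20: CDB Mul1=-216  regs: r0:18,r1:Mul2,r2:-216,r3:-12
  c21: -  regs: r0:18,r1:Mul2,r2:-216,r3:-12
  c22: -  regs: r0:18,r1:Mul2,r2:-216,r3:-12
  c23: -  regs: r0:18,r1:Mul2,r2:-216,r3:-12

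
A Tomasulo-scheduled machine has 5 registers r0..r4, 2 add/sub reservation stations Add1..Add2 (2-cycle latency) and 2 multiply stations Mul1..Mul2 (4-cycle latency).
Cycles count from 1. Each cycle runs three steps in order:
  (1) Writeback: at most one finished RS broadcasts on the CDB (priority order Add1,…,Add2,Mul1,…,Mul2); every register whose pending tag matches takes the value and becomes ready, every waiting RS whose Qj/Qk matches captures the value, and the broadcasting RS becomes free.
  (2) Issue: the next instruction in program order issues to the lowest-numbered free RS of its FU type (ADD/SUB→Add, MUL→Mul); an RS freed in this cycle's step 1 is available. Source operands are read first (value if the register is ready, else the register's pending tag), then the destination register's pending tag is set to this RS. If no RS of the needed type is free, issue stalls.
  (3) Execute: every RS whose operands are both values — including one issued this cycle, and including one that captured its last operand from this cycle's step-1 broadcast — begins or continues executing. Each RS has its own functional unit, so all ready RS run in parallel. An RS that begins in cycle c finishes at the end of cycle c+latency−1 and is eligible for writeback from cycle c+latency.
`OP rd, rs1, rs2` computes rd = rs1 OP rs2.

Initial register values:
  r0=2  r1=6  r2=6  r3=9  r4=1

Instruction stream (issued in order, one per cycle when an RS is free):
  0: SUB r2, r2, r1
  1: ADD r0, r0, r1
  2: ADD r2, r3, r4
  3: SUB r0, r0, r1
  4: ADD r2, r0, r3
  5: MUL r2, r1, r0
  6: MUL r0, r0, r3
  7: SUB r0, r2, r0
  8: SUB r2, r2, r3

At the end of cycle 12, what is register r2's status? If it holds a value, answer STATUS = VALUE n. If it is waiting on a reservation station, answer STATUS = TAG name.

  c1: issue SUB r2<-Add1  regs: r0:2,r1:6,r2:Add1,r3:9,r4:1
  c2: issue ADD r0<-Add2  regs: r0:Add2,r1:6,r2:Add1,r3:9,r4:1
  c3: CDB Add1=0; issue ADD r2<-Add1  regs: r0:Add2,r1:6,r2:Add1,r3:9,r4:1
  c4: CDB Add2=8; issue SUB r0<-Add2  regs: r0:Add2,r1:6,r2:Add1,r3:9,r4:1
  c5: CDB Add1=10; issue ADD r2<-Add1  regs: r0:Add2,r1:6,r2:Add1,r3:9,r4:1
  c6: CDB Add2=2; issue MUL r2<-Mul1  regs: r0:2,r1:6,r2:Mul1,r3:9,r4:1
  c7: issue MUL r0<-Mul2  regs: r0:Mul2,r1:6,r2:Mul1,r3:9,r4:1
  c8: CDB Add1=11; issue SUB r0<-Add1  regs: r0:Add1,r1:6,r2:Mul1,r3:9,r4:1
  c9: issue SUB r2<-Add2  regs: r0:Add1,r1:6,r2:Add2,r3:9,r4:1
  c10: CDB Mul1=12  regs: r0:Add1,r1:6,r2:Add2,r3:9,r4:1
  c11: CDB Mul2=18  regs: r0:Add1,r1:6,r2:Add2,r3:9,r4:1
  c12: CDB Add2=3  regs: r0:Add1,r1:6,r2:3,r3:9,r4:1

STATUS = VALUE 3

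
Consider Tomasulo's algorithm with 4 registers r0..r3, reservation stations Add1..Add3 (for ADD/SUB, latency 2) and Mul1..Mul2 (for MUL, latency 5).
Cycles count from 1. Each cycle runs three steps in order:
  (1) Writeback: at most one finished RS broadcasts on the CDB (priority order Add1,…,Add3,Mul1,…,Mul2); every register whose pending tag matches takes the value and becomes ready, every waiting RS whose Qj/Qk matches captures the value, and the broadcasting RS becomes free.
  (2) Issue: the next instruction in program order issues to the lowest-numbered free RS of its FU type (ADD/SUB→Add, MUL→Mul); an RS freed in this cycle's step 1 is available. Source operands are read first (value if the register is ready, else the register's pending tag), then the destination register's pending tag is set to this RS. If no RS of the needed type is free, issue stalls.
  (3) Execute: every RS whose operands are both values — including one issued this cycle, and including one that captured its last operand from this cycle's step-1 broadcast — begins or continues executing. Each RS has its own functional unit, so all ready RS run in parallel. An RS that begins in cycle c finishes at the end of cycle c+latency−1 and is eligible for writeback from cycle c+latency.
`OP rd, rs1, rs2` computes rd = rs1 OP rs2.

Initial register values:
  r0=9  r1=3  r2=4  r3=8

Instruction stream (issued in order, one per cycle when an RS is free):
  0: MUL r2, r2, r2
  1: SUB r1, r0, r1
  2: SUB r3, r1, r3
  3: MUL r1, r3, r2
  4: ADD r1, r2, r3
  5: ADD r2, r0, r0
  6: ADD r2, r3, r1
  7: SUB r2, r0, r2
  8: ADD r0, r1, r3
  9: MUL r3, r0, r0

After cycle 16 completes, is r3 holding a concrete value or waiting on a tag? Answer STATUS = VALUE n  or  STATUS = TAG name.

STATUS = VALUE 144

  c1: issue MUL r2<-Mul1  regs: r0:9,r1:3,r2:Mul1,r3:8
  c2: issue SUB r1<-Add1  regs: r0:9,r1:Add1,r2:Mul1,r3:8
  c3: issue SUB r3<-Add2  regs: r0:9,r1:Add1,r2:Mul1,r3:Add2
  c4: CDB Add1=6; issue MUL r1<-Mul2  regs: r0:9,r1:Mul2,r2:Mul1,r3:Add2
  c5: issue ADD r1<-Add1  regs: r0:9,r1:Add1,r2:Mul1,r3:Add2
  c6: CDB Add2=-2; issue ADD r2<-Add2  regs: r0:9,r1:Add1,r2:Add2,r3:-2
  c7: CDB Mul1=16; issue ADD r2<-Add3  regs: r0:9,r1:Add1,r2:Add3,r3:-2
  c8: CDB Add2=18; issue SUB r2<-Add2  regs: r0:9,r1:Add1,r2:Add2,r3:-2
  c9: CDB Add1=14; issue ADD r0<-Add1  regs: r0:Add1,r1:14,r2:Add2,r3:-2
  c10: issue MUL r3<-Mul1  regs: r0:Add1,r1:14,r2:Add2,r3:Mul1
  c11: CDB Add1=12  regs: r0:12,r1:14,r2:Add2,r3:Mul1
  c12: CDB Add3=12  regs: r0:12,r1:14,r2:Add2,r3:Mul1
  c13: CDB Mul2=-32  regs: r0:12,r1:14,r2:Add2,r3:Mul1
  c14: CDB Add2=-3  regs: r0:12,r1:14,r2:-3,r3:Mul1
  c15: -  regs: r0:12,r1:14,r2:-3,r3:Mul1
  c16: CDB Mul1=144  regs: r0:12,r1:14,r2:-3,r3:144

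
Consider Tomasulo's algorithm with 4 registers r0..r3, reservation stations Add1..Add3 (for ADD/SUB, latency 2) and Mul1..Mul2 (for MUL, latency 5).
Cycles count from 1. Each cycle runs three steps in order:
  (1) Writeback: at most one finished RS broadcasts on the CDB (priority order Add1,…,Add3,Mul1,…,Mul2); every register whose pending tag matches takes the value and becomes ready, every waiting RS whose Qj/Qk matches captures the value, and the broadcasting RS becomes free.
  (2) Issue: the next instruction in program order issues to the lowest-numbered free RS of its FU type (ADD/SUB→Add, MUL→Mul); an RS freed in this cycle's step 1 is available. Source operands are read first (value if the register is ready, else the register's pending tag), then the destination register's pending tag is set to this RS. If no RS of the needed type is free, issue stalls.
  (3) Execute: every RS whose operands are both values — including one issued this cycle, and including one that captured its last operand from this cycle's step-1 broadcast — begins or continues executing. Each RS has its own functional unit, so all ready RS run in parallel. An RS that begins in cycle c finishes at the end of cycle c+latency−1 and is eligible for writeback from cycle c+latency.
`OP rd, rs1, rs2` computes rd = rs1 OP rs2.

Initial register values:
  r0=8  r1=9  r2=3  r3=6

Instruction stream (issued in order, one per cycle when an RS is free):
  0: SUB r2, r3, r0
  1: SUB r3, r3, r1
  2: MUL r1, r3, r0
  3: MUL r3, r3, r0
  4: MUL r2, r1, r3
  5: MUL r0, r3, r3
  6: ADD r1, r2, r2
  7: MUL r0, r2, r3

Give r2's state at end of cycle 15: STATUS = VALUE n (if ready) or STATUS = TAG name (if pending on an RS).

STATUS = VALUE 576

c1: issue SUB r2<-Add1 | r0:8,r1:9,r2:Add1,r3:6
c2: issue SUB r3<-Add2 | r0:8,r1:9,r2:Add1,r3:Add2
c3: CDB Add1=-2; issue MUL r1<-Mul1 | r0:8,r1:Mul1,r2:-2,r3:Add2
c4: CDB Add2=-3; issue MUL r3<-Mul2 | r0:8,r1:Mul1,r2:-2,r3:Mul2
c5: stall | r0:8,r1:Mul1,r2:-2,r3:Mul2
c6: stall | r0:8,r1:Mul1,r2:-2,r3:Mul2
c7: stall | r0:8,r1:Mul1,r2:-2,r3:Mul2
c8: stall | r0:8,r1:Mul1,r2:-2,r3:Mul2
c9: CDB Mul1=-24; issue MUL r2<-Mul1 | r0:8,r1:-24,r2:Mul1,r3:Mul2
c10: CDB Mul2=-24; issue MUL r0<-Mul2 | r0:Mul2,r1:-24,r2:Mul1,r3:-24
c11: issue ADD r1<-Add1 | r0:Mul2,r1:Add1,r2:Mul1,r3:-24
c12: stall | r0:Mul2,r1:Add1,r2:Mul1,r3:-24
c13: stall | r0:Mul2,r1:Add1,r2:Mul1,r3:-24
c14: stall | r0:Mul2,r1:Add1,r2:Mul1,r3:-24
c15: CDB Mul1=576; issue MUL r0<-Mul1 | r0:Mul1,r1:Add1,r2:576,r3:-24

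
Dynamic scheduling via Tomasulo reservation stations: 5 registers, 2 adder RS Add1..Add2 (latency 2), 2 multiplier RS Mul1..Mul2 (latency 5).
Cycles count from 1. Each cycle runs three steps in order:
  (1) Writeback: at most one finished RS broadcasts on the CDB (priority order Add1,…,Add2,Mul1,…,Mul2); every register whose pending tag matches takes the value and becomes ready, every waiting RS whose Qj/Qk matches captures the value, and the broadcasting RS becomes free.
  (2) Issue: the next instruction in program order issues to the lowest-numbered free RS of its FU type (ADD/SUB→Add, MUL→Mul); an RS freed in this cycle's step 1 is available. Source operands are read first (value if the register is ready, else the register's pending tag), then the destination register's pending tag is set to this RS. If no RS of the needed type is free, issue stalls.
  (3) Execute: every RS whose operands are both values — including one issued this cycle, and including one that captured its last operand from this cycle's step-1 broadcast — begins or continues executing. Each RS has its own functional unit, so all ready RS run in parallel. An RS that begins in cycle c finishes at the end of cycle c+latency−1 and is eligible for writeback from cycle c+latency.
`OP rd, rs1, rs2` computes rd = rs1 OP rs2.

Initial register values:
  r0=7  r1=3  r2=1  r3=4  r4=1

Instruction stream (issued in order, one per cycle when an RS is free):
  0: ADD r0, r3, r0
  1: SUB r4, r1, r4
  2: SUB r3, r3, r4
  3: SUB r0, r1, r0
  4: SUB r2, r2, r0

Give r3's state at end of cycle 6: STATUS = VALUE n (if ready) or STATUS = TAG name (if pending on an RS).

STATUS = VALUE 2

  c1: issue ADD r0<-Add1  regs: r0:Add1,r1:3,r2:1,r3:4,r4:1
  c2: issue SUB r4<-Add2  regs: r0:Add1,r1:3,r2:1,r3:4,r4:Add2
  c3: CDB Add1=11; issue SUB r3<-Add1  regs: r0:11,r1:3,r2:1,r3:Add1,r4:Add2
  c4: CDB Add2=2; issue SUB r0<-Add2  regs: r0:Add2,r1:3,r2:1,r3:Add1,r4:2
  c5: stall  regs: r0:Add2,r1:3,r2:1,r3:Add1,r4:2
  c6: CDB Add1=2; issue SUB r2<-Add1  regs: r0:Add2,r1:3,r2:Add1,r3:2,r4:2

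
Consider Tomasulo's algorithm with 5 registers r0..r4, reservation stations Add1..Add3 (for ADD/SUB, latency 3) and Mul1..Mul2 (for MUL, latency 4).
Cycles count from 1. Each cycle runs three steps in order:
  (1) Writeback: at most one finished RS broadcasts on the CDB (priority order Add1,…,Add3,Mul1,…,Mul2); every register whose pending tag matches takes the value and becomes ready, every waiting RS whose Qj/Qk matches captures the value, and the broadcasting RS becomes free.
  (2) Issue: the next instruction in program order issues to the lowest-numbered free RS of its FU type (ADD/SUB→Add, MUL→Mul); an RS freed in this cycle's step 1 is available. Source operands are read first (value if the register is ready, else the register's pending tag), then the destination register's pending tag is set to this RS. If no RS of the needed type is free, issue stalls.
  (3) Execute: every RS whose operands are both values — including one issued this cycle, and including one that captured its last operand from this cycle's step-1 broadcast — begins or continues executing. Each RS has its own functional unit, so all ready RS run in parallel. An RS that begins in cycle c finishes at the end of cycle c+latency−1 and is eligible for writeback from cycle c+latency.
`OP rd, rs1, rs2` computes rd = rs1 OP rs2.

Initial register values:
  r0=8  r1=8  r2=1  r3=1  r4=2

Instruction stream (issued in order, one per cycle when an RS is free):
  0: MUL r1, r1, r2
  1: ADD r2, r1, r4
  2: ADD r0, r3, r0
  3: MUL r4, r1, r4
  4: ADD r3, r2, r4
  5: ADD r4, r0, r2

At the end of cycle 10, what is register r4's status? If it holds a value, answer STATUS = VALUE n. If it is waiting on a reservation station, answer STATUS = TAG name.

STATUS = TAG Add2

c1: issue MUL r1<-Mul1 | r0:8,r1:Mul1,r2:1,r3:1,r4:2
c2: issue ADD r2<-Add1 | r0:8,r1:Mul1,r2:Add1,r3:1,r4:2
c3: issue ADD r0<-Add2 | r0:Add2,r1:Mul1,r2:Add1,r3:1,r4:2
c4: issue MUL r4<-Mul2 | r0:Add2,r1:Mul1,r2:Add1,r3:1,r4:Mul2
c5: CDB Mul1=8; issue ADD r3<-Add3 | r0:Add2,r1:8,r2:Add1,r3:Add3,r4:Mul2
c6: CDB Add2=9; issue ADD r4<-Add2 | r0:9,r1:8,r2:Add1,r3:Add3,r4:Add2
c7: - | r0:9,r1:8,r2:Add1,r3:Add3,r4:Add2
c8: CDB Add1=10 | r0:9,r1:8,r2:10,r3:Add3,r4:Add2
c9: CDB Mul2=16 | r0:9,r1:8,r2:10,r3:Add3,r4:Add2
c10: - | r0:9,r1:8,r2:10,r3:Add3,r4:Add2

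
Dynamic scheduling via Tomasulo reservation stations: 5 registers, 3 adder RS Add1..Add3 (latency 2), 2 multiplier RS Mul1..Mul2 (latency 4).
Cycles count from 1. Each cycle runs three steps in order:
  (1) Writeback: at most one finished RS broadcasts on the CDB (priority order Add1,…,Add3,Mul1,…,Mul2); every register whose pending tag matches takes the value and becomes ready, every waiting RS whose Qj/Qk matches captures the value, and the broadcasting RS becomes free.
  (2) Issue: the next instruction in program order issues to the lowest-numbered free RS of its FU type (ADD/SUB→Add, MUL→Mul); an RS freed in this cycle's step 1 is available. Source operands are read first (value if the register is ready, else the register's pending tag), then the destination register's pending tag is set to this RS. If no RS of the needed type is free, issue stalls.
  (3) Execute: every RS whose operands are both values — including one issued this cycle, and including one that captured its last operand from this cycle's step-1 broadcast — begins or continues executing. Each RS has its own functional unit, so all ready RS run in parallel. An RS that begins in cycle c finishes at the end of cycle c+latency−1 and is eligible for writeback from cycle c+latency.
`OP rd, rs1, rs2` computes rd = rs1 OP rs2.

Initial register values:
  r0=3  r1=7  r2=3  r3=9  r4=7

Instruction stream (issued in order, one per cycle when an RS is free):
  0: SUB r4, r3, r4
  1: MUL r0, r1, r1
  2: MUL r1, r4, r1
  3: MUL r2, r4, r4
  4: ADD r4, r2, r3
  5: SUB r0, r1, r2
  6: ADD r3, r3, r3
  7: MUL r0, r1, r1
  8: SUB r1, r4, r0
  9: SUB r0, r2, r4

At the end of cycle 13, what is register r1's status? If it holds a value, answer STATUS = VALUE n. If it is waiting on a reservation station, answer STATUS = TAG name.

STATUS = TAG Add3

c1: issue SUB r4<-Add1 | r0:3,r1:7,r2:3,r3:9,r4:Add1
c2: issue MUL r0<-Mul1 | r0:Mul1,r1:7,r2:3,r3:9,r4:Add1
c3: CDB Add1=2; issue MUL r1<-Mul2 | r0:Mul1,r1:Mul2,r2:3,r3:9,r4:2
c4: stall | r0:Mul1,r1:Mul2,r2:3,r3:9,r4:2
c5: stall | r0:Mul1,r1:Mul2,r2:3,r3:9,r4:2
c6: CDB Mul1=49; issue MUL r2<-Mul1 | r0:49,r1:Mul2,r2:Mul1,r3:9,r4:2
c7: CDB Mul2=14; issue ADD r4<-Add1 | r0:49,r1:14,r2:Mul1,r3:9,r4:Add1
c8: issue SUB r0<-Add2 | r0:Add2,r1:14,r2:Mul1,r3:9,r4:Add1
c9: issue ADD r3<-Add3 | r0:Add2,r1:14,r2:Mul1,r3:Add3,r4:Add1
c10: CDB Mul1=4; issue MUL r0<-Mul1 | r0:Mul1,r1:14,r2:4,r3:Add3,r4:Add1
c11: CDB Add3=18; issue SUB r1<-Add3 | r0:Mul1,r1:Add3,r2:4,r3:18,r4:Add1
c12: CDB Add1=13; issue SUB r0<-Add1 | r0:Add1,r1:Add3,r2:4,r3:18,r4:13
c13: CDB Add2=10 | r0:Add1,r1:Add3,r2:4,r3:18,r4:13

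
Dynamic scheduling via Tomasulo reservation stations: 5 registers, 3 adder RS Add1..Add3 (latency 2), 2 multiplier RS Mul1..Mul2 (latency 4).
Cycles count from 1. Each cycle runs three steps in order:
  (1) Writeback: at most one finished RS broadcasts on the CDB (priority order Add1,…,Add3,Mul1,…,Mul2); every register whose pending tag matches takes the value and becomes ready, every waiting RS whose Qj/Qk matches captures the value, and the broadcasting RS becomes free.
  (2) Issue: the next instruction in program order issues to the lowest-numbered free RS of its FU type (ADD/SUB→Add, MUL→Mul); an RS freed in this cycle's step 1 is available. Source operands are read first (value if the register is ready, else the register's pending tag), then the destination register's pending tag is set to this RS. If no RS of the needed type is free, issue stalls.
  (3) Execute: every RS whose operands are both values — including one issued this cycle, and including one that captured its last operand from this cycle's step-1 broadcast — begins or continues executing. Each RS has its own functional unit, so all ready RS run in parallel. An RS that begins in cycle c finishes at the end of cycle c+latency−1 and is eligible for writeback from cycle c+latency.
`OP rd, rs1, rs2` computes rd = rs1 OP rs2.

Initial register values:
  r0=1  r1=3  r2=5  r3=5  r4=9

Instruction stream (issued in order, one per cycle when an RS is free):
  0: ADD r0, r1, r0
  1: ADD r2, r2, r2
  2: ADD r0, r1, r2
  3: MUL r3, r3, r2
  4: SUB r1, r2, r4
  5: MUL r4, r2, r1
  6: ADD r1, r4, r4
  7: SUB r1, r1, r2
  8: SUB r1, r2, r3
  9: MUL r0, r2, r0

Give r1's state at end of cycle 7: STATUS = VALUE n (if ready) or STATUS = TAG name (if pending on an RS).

STATUS = TAG Add1

c1: issue ADD r0<-Add1 | r0:Add1,r1:3,r2:5,r3:5,r4:9
c2: issue ADD r2<-Add2 | r0:Add1,r1:3,r2:Add2,r3:5,r4:9
c3: CDB Add1=4; issue ADD r0<-Add1 | r0:Add1,r1:3,r2:Add2,r3:5,r4:9
c4: CDB Add2=10; issue MUL r3<-Mul1 | r0:Add1,r1:3,r2:10,r3:Mul1,r4:9
c5: issue SUB r1<-Add2 | r0:Add1,r1:Add2,r2:10,r3:Mul1,r4:9
c6: CDB Add1=13; issue MUL r4<-Mul2 | r0:13,r1:Add2,r2:10,r3:Mul1,r4:Mul2
c7: CDB Add2=1; issue ADD r1<-Add1 | r0:13,r1:Add1,r2:10,r3:Mul1,r4:Mul2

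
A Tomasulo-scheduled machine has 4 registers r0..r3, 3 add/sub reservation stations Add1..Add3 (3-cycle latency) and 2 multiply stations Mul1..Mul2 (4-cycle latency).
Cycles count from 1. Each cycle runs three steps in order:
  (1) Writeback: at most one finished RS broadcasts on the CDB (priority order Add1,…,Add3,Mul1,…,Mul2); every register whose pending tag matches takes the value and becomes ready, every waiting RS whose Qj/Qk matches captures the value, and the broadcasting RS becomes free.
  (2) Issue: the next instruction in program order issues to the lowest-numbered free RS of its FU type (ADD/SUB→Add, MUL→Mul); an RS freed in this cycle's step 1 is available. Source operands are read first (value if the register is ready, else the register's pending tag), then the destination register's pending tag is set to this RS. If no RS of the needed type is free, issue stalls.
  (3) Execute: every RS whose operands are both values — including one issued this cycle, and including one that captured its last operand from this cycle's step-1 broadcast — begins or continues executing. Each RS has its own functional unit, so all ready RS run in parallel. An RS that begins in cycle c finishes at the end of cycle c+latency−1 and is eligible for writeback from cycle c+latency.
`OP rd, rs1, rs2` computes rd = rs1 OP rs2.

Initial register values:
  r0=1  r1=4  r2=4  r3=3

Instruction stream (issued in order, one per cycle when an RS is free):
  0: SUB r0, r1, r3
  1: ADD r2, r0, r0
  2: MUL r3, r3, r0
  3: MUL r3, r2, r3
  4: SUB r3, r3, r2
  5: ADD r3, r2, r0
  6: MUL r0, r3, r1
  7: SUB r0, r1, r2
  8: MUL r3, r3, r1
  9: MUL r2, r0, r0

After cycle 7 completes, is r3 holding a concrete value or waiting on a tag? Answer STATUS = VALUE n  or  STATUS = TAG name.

STATUS = TAG Add3

  c1: issue SUB r0<-Add1  regs: r0:Add1,r1:4,r2:4,r3:3
  c2: issue ADD r2<-Add2  regs: r0:Add1,r1:4,r2:Add2,r3:3
  c3: issue MUL r3<-Mul1  regs: r0:Add1,r1:4,r2:Add2,r3:Mul1
  c4: CDB Add1=1; issue MUL r3<-Mul2  regs: r0:1,r1:4,r2:Add2,r3:Mul2
  c5: issue SUB r3<-Add1  regs: r0:1,r1:4,r2:Add2,r3:Add1
  c6: issue ADD r3<-Add3  regs: r0:1,r1:4,r2:Add2,r3:Add3
  c7: CDB Add2=2; stall  regs: r0:1,r1:4,r2:2,r3:Add3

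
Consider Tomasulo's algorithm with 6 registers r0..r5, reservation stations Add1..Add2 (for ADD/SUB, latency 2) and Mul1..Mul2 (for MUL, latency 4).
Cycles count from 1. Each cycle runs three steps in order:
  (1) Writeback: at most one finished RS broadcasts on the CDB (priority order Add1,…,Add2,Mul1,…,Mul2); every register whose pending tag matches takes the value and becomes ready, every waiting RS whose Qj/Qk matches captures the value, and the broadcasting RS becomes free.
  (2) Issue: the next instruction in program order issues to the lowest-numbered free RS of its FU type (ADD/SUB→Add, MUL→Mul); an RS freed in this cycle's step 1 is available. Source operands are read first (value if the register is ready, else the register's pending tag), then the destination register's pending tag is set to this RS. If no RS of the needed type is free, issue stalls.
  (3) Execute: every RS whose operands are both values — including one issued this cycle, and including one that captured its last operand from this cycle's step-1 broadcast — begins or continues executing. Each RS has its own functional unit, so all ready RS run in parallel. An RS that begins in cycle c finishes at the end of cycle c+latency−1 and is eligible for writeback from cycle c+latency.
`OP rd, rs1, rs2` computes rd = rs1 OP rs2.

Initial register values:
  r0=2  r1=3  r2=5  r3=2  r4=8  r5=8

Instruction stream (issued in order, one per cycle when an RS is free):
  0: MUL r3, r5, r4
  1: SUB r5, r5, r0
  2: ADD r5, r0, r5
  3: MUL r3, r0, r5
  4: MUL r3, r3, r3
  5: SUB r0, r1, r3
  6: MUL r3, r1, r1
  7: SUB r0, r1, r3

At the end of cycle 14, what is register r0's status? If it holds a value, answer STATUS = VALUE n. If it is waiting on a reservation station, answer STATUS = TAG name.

STATUS = TAG Add2

c1: issue MUL r3<-Mul1 | r0:2,r1:3,r2:5,r3:Mul1,r4:8,r5:8
c2: issue SUB r5<-Add1 | r0:2,r1:3,r2:5,r3:Mul1,r4:8,r5:Add1
c3: issue ADD r5<-Add2 | r0:2,r1:3,r2:5,r3:Mul1,r4:8,r5:Add2
c4: CDB Add1=6; issue MUL r3<-Mul2 | r0:2,r1:3,r2:5,r3:Mul2,r4:8,r5:Add2
c5: CDB Mul1=64; issue MUL r3<-Mul1 | r0:2,r1:3,r2:5,r3:Mul1,r4:8,r5:Add2
c6: CDB Add2=8; issue SUB r0<-Add1 | r0:Add1,r1:3,r2:5,r3:Mul1,r4:8,r5:8
c7: stall | r0:Add1,r1:3,r2:5,r3:Mul1,r4:8,r5:8
c8: stall | r0:Add1,r1:3,r2:5,r3:Mul1,r4:8,r5:8
c9: stall | r0:Add1,r1:3,r2:5,r3:Mul1,r4:8,r5:8
c10: CDB Mul2=16; issue MUL r3<-Mul2 | r0:Add1,r1:3,r2:5,r3:Mul2,r4:8,r5:8
c11: issue SUB r0<-Add2 | r0:Add2,r1:3,r2:5,r3:Mul2,r4:8,r5:8
c12: - | r0:Add2,r1:3,r2:5,r3:Mul2,r4:8,r5:8
c13: - | r0:Add2,r1:3,r2:5,r3:Mul2,r4:8,r5:8
c14: CDB Mul1=256 | r0:Add2,r1:3,r2:5,r3:Mul2,r4:8,r5:8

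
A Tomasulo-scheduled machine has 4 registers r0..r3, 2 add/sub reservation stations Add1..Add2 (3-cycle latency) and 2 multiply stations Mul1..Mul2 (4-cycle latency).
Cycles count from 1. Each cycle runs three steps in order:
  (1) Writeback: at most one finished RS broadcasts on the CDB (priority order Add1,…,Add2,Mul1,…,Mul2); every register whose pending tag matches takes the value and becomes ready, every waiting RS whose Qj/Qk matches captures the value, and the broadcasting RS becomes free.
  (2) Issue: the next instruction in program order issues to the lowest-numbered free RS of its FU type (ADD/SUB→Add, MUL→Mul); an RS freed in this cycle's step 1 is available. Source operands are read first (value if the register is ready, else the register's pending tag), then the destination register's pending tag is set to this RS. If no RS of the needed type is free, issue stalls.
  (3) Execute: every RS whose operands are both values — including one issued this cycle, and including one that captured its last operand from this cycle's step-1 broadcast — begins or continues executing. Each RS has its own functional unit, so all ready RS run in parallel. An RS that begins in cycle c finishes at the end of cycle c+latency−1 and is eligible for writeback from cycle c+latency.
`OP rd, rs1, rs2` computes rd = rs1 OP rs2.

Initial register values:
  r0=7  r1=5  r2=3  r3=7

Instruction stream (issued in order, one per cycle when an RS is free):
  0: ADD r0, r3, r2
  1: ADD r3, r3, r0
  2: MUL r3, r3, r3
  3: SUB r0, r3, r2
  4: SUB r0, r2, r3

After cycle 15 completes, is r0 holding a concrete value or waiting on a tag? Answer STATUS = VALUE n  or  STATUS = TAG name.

c1: issue ADD r0<-Add1 | r0:Add1,r1:5,r2:3,r3:7
c2: issue ADD r3<-Add2 | r0:Add1,r1:5,r2:3,r3:Add2
c3: issue MUL r3<-Mul1 | r0:Add1,r1:5,r2:3,r3:Mul1
c4: CDB Add1=10; issue SUB r0<-Add1 | r0:Add1,r1:5,r2:3,r3:Mul1
c5: stall | r0:Add1,r1:5,r2:3,r3:Mul1
c6: stall | r0:Add1,r1:5,r2:3,r3:Mul1
c7: CDB Add2=17; issue SUB r0<-Add2 | r0:Add2,r1:5,r2:3,r3:Mul1
c8: - | r0:Add2,r1:5,r2:3,r3:Mul1
c9: - | r0:Add2,r1:5,r2:3,r3:Mul1
c10: - | r0:Add2,r1:5,r2:3,r3:Mul1
c11: CDB Mul1=289 | r0:Add2,r1:5,r2:3,r3:289
c12: - | r0:Add2,r1:5,r2:3,r3:289
c13: - | r0:Add2,r1:5,r2:3,r3:289
c14: CDB Add1=286 | r0:Add2,r1:5,r2:3,r3:289
c15: CDB Add2=-286 | r0:-286,r1:5,r2:3,r3:289

STATUS = VALUE -286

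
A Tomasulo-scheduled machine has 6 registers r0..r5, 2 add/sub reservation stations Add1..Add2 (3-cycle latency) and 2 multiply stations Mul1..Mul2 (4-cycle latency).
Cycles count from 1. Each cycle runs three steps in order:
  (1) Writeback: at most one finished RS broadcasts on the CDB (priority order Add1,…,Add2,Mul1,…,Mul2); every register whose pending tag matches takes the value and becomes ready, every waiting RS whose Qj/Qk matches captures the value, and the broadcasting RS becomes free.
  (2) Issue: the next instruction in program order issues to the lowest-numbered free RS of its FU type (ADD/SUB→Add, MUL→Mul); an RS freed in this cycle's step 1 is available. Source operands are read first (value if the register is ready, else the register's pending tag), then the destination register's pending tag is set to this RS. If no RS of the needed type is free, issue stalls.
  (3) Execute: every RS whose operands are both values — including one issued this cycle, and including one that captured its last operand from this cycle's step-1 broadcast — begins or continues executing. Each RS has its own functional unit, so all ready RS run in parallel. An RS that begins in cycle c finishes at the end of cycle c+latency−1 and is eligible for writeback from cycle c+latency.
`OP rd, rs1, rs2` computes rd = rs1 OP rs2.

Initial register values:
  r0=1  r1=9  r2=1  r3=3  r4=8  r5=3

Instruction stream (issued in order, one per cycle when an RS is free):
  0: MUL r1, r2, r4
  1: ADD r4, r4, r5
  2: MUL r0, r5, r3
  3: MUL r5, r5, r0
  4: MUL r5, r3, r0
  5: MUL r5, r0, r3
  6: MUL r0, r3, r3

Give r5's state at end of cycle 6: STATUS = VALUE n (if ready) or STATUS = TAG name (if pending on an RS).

STATUS = TAG Mul1

c1: issue MUL r1<-Mul1 | r0:1,r1:Mul1,r2:1,r3:3,r4:8,r5:3
c2: issue ADD r4<-Add1 | r0:1,r1:Mul1,r2:1,r3:3,r4:Add1,r5:3
c3: issue MUL r0<-Mul2 | r0:Mul2,r1:Mul1,r2:1,r3:3,r4:Add1,r5:3
c4: stall | r0:Mul2,r1:Mul1,r2:1,r3:3,r4:Add1,r5:3
c5: CDB Add1=11; stall | r0:Mul2,r1:Mul1,r2:1,r3:3,r4:11,r5:3
c6: CDB Mul1=8; issue MUL r5<-Mul1 | r0:Mul2,r1:8,r2:1,r3:3,r4:11,r5:Mul1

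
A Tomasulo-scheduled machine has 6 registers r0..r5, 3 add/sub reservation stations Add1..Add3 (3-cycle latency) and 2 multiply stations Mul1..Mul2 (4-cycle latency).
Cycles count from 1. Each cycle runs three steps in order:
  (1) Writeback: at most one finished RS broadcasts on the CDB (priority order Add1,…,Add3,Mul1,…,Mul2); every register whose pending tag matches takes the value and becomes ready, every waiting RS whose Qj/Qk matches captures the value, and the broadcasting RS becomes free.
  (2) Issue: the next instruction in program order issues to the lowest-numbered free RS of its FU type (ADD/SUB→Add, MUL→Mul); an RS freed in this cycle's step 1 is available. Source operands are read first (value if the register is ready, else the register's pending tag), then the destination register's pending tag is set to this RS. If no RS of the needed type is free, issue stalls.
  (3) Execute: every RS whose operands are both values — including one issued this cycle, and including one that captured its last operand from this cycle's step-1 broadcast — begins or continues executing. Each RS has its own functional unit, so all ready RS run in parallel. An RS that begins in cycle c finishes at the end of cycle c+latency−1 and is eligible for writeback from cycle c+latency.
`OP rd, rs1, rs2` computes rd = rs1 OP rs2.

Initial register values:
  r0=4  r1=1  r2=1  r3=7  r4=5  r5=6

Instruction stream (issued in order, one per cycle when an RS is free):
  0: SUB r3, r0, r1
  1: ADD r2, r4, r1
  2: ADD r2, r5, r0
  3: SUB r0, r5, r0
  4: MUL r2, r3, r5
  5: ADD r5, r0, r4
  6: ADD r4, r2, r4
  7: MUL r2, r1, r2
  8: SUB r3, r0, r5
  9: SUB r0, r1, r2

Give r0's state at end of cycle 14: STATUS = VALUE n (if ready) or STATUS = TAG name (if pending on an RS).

STATUS = TAG Add2

cycle 1: issue SUB r3<-Add1 // r0:4,r1:1,r2:1,r3:Add1,r4:5,r5:6
cycle 2: issue ADD r2<-Add2 // r0:4,r1:1,r2:Add2,r3:Add1,r4:5,r5:6
cycle 3: issue ADD r2<-Add3 // r0:4,r1:1,r2:Add3,r3:Add1,r4:5,r5:6
cycle 4: CDB Add1=3; issue SUB r0<-Add1 // r0:Add1,r1:1,r2:Add3,r3:3,r4:5,r5:6
cycle 5: CDB Add2=6; issue MUL r2<-Mul1 // r0:Add1,r1:1,r2:Mul1,r3:3,r4:5,r5:6
cycle 6: CDB Add3=10; issue ADD r5<-Add2 // r0:Add1,r1:1,r2:Mul1,r3:3,r4:5,r5:Add2
cycle 7: CDB Add1=2; issue ADD r4<-Add1 // r0:2,r1:1,r2:Mul1,r3:3,r4:Add1,r5:Add2
cycle 8: issue MUL r2<-Mul2 // r0:2,r1:1,r2:Mul2,r3:3,r4:Add1,r5:Add2
cycle 9: CDB Mul1=18; issue SUB r3<-Add3 // r0:2,r1:1,r2:Mul2,r3:Add3,r4:Add1,r5:Add2
cycle 10: CDB Add2=7; issue SUB r0<-Add2 // r0:Add2,r1:1,r2:Mul2,r3:Add3,r4:Add1,r5:7
cycle 11: - // r0:Add2,r1:1,r2:Mul2,r3:Add3,r4:Add1,r5:7
cycle 12: CDB Add1=23 // r0:Add2,r1:1,r2:Mul2,r3:Add3,r4:23,r5:7
cycle 13: CDB Add3=-5 // r0:Add2,r1:1,r2:Mul2,r3:-5,r4:23,r5:7
cycle 14: CDB Mul2=18 // r0:Add2,r1:1,r2:18,r3:-5,r4:23,r5:7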